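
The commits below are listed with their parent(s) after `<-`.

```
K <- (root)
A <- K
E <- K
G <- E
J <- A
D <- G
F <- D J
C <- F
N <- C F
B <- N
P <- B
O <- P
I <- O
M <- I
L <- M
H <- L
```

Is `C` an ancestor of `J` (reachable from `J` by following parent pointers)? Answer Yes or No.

Ancestors of J: {A, J, K}.
C is not in that set, so it is not an ancestor of J.

No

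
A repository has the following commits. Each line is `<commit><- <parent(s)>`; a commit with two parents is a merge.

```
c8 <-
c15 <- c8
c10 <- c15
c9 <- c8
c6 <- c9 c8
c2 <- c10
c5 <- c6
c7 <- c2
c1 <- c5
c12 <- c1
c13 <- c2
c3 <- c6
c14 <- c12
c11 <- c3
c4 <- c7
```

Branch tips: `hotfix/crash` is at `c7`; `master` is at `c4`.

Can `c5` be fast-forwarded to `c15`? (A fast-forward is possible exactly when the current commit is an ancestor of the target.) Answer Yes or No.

A fast-forward from c5 to c15 is possible iff c5 is an ancestor of c15.
Ancestors of c15: {c15, c8}.
c5 is not among them, so fast-forward is not possible.

No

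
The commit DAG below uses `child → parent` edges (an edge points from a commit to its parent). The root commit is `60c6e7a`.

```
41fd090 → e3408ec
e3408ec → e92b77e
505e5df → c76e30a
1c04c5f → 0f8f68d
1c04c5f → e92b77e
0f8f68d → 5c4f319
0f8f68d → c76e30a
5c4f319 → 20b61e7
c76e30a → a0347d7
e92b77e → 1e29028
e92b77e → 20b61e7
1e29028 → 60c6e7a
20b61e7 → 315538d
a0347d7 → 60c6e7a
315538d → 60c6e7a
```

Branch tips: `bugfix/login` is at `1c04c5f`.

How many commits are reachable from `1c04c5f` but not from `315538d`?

8

Reachable from 1c04c5f: {0f8f68d, 1c04c5f, 1e29028, 20b61e7, 315538d, 5c4f319, 60c6e7a, a0347d7, c76e30a, e92b77e}.
Reachable from 315538d: {315538d, 60c6e7a}.
In 1c04c5f's history but not 315538d's: {0f8f68d, 1c04c5f, 1e29028, 20b61e7, 5c4f319, a0347d7, c76e30a, e92b77e} — 8 commits.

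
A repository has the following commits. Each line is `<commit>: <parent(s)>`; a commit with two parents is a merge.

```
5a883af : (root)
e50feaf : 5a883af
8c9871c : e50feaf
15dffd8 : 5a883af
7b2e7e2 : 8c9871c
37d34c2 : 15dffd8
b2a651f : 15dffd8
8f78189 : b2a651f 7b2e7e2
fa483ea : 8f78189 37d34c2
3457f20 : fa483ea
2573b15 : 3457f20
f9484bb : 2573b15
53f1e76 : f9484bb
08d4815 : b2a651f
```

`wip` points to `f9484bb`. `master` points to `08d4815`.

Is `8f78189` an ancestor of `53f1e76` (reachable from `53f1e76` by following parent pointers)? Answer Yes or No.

Yes

Ancestors of 53f1e76 (commits reachable by following parents): {15dffd8, 2573b15, 3457f20, 37d34c2, 53f1e76, 5a883af, 7b2e7e2, 8c9871c, 8f78189, b2a651f, e50feaf, f9484bb, fa483ea}.
8f78189 is in that set, so it is an ancestor of 53f1e76.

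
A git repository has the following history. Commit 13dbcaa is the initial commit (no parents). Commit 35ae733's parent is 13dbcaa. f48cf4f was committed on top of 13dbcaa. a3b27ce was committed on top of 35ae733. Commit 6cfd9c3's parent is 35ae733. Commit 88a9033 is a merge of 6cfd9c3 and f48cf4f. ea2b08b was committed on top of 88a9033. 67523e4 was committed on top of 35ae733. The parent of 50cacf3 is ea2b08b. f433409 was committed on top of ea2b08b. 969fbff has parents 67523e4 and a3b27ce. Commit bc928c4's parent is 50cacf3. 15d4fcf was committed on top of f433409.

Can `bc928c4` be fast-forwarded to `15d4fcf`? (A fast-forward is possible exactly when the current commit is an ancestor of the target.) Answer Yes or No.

No

A fast-forward from bc928c4 to 15d4fcf is possible iff bc928c4 is an ancestor of 15d4fcf.
Ancestors of 15d4fcf: {13dbcaa, 15d4fcf, 35ae733, 6cfd9c3, 88a9033, ea2b08b, f433409, f48cf4f}.
bc928c4 is not among them, so fast-forward is not possible.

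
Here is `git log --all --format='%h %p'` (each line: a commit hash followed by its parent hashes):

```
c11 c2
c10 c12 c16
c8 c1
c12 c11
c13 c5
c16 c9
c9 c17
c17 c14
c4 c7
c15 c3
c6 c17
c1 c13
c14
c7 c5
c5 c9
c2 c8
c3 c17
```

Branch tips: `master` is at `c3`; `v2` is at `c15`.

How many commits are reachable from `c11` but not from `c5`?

5

Reachable from c11: {c1, c11, c13, c14, c17, c2, c5, c8, c9}.
Reachable from c5: {c14, c17, c5, c9}.
In c11's history but not c5's: {c1, c11, c13, c2, c8} — 5 commits.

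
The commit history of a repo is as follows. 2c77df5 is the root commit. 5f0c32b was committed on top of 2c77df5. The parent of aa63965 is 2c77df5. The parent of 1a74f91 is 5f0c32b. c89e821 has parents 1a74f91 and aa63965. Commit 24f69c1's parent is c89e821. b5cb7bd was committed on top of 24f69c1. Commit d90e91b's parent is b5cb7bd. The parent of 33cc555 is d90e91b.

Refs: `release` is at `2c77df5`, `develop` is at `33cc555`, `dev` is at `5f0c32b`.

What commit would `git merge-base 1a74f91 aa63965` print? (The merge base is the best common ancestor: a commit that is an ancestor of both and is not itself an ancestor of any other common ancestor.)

2c77df5

Ancestors of 1a74f91: {1a74f91, 2c77df5, 5f0c32b}.
Ancestors of aa63965: {2c77df5, aa63965}.
Common ancestors: {2c77df5}.
The only common ancestor is 2c77df5, so it is the merge base.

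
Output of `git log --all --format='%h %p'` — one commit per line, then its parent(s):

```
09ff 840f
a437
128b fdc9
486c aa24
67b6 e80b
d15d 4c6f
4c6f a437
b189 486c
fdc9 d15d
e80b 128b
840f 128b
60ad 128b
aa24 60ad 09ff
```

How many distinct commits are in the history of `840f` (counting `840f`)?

6

Walking parent pointers from 840f: reachable set = {128b, 4c6f, 840f, a437, d15d, fdc9}.
That is 6 commits.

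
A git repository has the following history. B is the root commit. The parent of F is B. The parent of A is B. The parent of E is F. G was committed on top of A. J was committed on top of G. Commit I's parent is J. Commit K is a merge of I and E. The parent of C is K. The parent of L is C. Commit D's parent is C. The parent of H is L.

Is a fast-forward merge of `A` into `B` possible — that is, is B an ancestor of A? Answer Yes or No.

A fast-forward from B to A is possible iff B is an ancestor of A.
Ancestors of A: {A, B}.
B is among them, so fast-forward is possible.

Yes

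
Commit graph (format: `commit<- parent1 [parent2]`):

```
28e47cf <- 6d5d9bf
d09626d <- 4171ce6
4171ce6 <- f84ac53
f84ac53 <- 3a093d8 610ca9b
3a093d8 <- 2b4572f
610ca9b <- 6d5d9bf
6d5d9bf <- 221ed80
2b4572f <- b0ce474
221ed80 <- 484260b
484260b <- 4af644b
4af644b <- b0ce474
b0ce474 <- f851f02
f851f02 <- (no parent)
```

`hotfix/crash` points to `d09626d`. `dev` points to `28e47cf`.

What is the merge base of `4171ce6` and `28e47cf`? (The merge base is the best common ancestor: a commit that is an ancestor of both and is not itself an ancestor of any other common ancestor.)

6d5d9bf

Ancestors of 4171ce6: {221ed80, 2b4572f, 3a093d8, 4171ce6, 484260b, 4af644b, 610ca9b, 6d5d9bf, b0ce474, f84ac53, f851f02}.
Ancestors of 28e47cf: {221ed80, 28e47cf, 484260b, 4af644b, 6d5d9bf, b0ce474, f851f02}.
Common ancestors: {221ed80, 484260b, 4af644b, 6d5d9bf, b0ce474, f851f02}.
Among these, 6d5d9bf is not an ancestor of any other common ancestor — it is the merge base.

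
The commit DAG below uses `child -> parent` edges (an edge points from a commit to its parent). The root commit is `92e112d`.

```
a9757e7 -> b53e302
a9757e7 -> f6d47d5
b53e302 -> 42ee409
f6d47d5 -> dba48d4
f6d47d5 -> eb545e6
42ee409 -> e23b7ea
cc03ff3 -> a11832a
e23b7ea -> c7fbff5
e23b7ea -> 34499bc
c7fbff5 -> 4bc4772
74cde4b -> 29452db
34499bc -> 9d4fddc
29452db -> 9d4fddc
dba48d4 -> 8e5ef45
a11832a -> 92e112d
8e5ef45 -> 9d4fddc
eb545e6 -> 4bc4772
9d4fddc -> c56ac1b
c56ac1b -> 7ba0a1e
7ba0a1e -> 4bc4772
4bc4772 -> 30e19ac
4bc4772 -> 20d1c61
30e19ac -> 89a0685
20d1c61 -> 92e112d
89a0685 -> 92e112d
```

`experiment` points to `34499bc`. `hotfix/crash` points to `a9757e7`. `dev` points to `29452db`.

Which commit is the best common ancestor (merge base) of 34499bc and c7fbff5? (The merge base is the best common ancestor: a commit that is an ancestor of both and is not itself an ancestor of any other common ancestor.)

Ancestors of 34499bc: {20d1c61, 30e19ac, 34499bc, 4bc4772, 7ba0a1e, 89a0685, 92e112d, 9d4fddc, c56ac1b}.
Ancestors of c7fbff5: {20d1c61, 30e19ac, 4bc4772, 89a0685, 92e112d, c7fbff5}.
Common ancestors: {20d1c61, 30e19ac, 4bc4772, 89a0685, 92e112d}.
Among these, 4bc4772 is not an ancestor of any other common ancestor — it is the merge base.

4bc4772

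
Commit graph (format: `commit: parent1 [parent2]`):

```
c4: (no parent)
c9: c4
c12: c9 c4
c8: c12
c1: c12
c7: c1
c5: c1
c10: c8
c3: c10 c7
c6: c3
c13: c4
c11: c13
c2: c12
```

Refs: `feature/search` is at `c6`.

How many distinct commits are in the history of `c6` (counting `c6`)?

9

Walking parent pointers from c6: reachable set = {c1, c10, c12, c3, c4, c6, c7, c8, c9}.
That is 9 commits.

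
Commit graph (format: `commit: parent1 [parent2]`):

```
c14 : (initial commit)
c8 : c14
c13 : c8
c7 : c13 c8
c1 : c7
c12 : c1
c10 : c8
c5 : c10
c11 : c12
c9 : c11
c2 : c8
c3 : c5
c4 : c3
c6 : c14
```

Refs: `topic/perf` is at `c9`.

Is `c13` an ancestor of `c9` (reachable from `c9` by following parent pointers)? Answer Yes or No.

Ancestors of c9 (commits reachable by following parents): {c1, c11, c12, c13, c14, c7, c8, c9}.
c13 is in that set, so it is an ancestor of c9.

Yes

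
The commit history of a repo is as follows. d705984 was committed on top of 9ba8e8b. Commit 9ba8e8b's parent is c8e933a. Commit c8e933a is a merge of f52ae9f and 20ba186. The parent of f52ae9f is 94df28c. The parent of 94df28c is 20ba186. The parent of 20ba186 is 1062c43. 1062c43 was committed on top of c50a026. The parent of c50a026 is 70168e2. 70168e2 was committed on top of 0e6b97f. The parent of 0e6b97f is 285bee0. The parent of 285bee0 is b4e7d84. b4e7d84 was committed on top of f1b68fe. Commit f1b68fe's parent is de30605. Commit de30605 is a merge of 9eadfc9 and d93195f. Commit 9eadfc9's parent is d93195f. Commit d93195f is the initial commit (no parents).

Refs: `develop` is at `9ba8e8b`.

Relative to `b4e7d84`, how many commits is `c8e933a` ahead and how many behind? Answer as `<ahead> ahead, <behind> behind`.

9 ahead, 0 behind

Reachable from c8e933a: {0e6b97f, 1062c43, 20ba186, 285bee0, 70168e2, 94df28c, 9eadfc9, b4e7d84, c50a026, c8e933a, d93195f, de30605, f1b68fe, f52ae9f}.
Reachable from b4e7d84: {9eadfc9, b4e7d84, d93195f, de30605, f1b68fe}.
Only in c8e933a's history (ahead): {0e6b97f, 1062c43, 20ba186, 285bee0, 70168e2, 94df28c, c50a026, c8e933a, f52ae9f} — 9.
Only in b4e7d84's history (behind): {} — 0.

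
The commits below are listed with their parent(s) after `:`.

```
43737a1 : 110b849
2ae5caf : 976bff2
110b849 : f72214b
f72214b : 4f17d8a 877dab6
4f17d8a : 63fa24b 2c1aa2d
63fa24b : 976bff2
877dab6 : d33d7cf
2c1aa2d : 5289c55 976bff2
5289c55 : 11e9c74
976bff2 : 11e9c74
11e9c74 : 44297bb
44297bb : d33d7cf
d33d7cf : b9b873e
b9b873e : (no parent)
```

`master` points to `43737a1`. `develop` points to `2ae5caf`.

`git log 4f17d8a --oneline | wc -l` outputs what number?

Walking parent pointers from 4f17d8a: reachable set = {11e9c74, 2c1aa2d, 44297bb, 4f17d8a, 5289c55, 63fa24b, 976bff2, b9b873e, d33d7cf}.
That is 9 commits.

9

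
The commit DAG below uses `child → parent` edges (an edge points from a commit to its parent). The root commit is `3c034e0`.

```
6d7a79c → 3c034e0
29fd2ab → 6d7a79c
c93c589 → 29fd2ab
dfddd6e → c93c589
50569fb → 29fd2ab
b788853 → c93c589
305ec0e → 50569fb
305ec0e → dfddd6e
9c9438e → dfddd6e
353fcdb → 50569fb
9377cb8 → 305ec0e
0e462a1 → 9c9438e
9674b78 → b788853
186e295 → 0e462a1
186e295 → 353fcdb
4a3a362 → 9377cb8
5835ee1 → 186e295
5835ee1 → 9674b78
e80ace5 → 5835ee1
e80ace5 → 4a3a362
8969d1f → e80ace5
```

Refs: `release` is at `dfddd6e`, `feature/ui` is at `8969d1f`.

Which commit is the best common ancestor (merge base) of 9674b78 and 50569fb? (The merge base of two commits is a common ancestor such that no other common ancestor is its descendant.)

Ancestors of 9674b78: {29fd2ab, 3c034e0, 6d7a79c, 9674b78, b788853, c93c589}.
Ancestors of 50569fb: {29fd2ab, 3c034e0, 50569fb, 6d7a79c}.
Common ancestors: {29fd2ab, 3c034e0, 6d7a79c}.
Among these, 29fd2ab is not an ancestor of any other common ancestor — it is the merge base.

29fd2ab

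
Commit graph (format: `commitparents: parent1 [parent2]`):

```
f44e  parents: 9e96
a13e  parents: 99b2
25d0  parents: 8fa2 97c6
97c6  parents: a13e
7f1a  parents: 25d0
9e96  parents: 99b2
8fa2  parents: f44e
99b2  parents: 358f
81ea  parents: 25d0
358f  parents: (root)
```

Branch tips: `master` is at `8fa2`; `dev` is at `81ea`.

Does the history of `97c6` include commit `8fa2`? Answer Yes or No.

Ancestors of 97c6: {358f, 97c6, 99b2, a13e}.
8fa2 is not in that set, so it is not an ancestor of 97c6.

No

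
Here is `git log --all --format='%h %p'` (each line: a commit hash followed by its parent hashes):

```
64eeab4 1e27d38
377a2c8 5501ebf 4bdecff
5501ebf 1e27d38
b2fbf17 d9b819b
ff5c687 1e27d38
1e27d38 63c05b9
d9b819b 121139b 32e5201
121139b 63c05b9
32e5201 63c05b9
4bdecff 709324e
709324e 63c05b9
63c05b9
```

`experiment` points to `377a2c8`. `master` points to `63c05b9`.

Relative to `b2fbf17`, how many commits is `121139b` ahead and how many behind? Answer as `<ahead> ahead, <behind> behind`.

Reachable from 121139b: {121139b, 63c05b9}.
Reachable from b2fbf17: {121139b, 32e5201, 63c05b9, b2fbf17, d9b819b}.
Only in 121139b's history (ahead): {} — 0.
Only in b2fbf17's history (behind): {32e5201, b2fbf17, d9b819b} — 3.

0 ahead, 3 behind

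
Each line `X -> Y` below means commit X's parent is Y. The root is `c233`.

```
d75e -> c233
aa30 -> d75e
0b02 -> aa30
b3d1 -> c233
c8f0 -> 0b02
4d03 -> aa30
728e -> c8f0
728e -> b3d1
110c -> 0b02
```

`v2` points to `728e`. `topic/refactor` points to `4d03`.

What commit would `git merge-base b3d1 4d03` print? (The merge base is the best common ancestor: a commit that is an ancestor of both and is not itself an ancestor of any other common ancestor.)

Ancestors of b3d1: {b3d1, c233}.
Ancestors of 4d03: {4d03, aa30, c233, d75e}.
Common ancestors: {c233}.
The only common ancestor is c233, so it is the merge base.

c233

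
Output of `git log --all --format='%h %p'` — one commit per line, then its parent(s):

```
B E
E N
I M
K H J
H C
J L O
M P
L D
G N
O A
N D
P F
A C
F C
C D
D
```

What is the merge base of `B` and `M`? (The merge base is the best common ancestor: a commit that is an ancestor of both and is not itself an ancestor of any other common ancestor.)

D

Ancestors of B: {B, D, E, N}.
Ancestors of M: {C, D, F, M, P}.
Common ancestors: {D}.
The only common ancestor is D, so it is the merge base.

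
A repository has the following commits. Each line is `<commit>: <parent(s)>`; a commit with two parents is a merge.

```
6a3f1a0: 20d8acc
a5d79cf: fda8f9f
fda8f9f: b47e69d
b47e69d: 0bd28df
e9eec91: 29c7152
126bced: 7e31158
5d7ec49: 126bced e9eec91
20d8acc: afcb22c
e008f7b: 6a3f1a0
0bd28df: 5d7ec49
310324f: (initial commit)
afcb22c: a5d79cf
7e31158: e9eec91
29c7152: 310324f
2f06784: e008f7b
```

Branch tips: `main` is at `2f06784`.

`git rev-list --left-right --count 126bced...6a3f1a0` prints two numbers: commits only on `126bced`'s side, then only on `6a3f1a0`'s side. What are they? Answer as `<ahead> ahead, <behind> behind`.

0 ahead, 8 behind

Reachable from 126bced: {126bced, 29c7152, 310324f, 7e31158, e9eec91}.
Reachable from 6a3f1a0: {0bd28df, 126bced, 20d8acc, 29c7152, 310324f, 5d7ec49, 6a3f1a0, 7e31158, a5d79cf, afcb22c, b47e69d, e9eec91, fda8f9f}.
Only in 126bced's history (ahead): {} — 0.
Only in 6a3f1a0's history (behind): {0bd28df, 20d8acc, 5d7ec49, 6a3f1a0, a5d79cf, afcb22c, b47e69d, fda8f9f} — 8.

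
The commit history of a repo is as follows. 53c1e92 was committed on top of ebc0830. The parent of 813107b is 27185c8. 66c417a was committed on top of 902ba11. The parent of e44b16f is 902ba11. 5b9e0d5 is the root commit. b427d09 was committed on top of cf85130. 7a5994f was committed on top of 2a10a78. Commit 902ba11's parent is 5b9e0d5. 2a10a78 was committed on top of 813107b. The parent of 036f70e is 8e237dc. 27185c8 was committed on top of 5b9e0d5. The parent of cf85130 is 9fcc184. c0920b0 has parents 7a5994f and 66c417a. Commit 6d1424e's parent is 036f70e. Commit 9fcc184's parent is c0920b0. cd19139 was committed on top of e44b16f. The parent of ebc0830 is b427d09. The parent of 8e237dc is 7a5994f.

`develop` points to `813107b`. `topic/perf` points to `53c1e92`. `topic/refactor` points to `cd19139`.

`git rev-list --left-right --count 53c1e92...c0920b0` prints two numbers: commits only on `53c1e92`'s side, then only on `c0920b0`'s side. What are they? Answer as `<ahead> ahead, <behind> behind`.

5 ahead, 0 behind

Reachable from 53c1e92: {27185c8, 2a10a78, 53c1e92, 5b9e0d5, 66c417a, 7a5994f, 813107b, 902ba11, 9fcc184, b427d09, c0920b0, cf85130, ebc0830}.
Reachable from c0920b0: {27185c8, 2a10a78, 5b9e0d5, 66c417a, 7a5994f, 813107b, 902ba11, c0920b0}.
Only in 53c1e92's history (ahead): {53c1e92, 9fcc184, b427d09, cf85130, ebc0830} — 5.
Only in c0920b0's history (behind): {} — 0.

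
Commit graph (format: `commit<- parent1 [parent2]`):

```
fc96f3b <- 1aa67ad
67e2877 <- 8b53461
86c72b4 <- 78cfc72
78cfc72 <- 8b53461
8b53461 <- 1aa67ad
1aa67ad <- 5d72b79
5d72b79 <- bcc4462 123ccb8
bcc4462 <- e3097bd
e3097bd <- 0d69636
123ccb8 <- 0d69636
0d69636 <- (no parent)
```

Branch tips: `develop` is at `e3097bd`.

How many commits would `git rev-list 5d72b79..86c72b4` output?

4

Reachable from 86c72b4: {0d69636, 123ccb8, 1aa67ad, 5d72b79, 78cfc72, 86c72b4, 8b53461, bcc4462, e3097bd}.
Reachable from 5d72b79: {0d69636, 123ccb8, 5d72b79, bcc4462, e3097bd}.
In 86c72b4's history but not 5d72b79's: {1aa67ad, 78cfc72, 86c72b4, 8b53461} — 4 commits.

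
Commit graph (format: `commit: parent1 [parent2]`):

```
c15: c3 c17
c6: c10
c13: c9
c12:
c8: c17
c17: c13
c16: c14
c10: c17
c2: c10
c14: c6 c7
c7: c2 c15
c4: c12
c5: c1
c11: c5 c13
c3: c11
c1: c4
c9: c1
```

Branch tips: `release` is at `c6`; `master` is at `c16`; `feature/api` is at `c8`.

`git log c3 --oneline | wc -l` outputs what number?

8

Walking parent pointers from c3: reachable set = {c1, c11, c12, c13, c3, c4, c5, c9}.
That is 8 commits.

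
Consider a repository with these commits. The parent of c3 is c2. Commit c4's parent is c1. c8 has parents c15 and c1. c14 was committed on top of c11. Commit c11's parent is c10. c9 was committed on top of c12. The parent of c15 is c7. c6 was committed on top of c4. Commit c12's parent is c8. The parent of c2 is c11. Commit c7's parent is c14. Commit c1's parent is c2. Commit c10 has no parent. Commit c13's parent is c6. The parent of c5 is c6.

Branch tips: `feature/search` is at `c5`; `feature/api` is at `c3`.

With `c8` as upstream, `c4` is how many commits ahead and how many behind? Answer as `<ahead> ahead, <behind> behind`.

1 ahead, 4 behind

Reachable from c4: {c1, c10, c11, c2, c4}.
Reachable from c8: {c1, c10, c11, c14, c15, c2, c7, c8}.
Only in c4's history (ahead): {c4} — 1.
Only in c8's history (behind): {c14, c15, c7, c8} — 4.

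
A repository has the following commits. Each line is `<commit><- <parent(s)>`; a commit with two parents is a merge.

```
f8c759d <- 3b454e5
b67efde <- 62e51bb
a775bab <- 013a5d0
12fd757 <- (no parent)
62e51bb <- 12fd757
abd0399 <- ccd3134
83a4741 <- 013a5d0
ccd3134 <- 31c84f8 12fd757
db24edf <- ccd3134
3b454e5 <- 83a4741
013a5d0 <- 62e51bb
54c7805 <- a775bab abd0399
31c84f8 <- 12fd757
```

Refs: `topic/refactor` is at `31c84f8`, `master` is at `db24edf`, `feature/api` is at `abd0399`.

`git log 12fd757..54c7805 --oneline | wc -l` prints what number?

Reachable from 54c7805: {013a5d0, 12fd757, 31c84f8, 54c7805, 62e51bb, a775bab, abd0399, ccd3134}.
Reachable from 12fd757: {12fd757}.
In 54c7805's history but not 12fd757's: {013a5d0, 31c84f8, 54c7805, 62e51bb, a775bab, abd0399, ccd3134} — 7 commits.

7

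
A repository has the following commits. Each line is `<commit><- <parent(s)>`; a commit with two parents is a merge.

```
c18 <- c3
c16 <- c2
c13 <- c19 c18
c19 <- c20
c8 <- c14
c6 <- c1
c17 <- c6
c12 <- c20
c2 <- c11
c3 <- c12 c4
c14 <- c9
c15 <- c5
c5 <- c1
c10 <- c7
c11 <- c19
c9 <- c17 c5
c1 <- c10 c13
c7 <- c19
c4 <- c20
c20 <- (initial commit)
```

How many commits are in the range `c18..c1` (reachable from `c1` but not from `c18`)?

5

Reachable from c1: {c1, c10, c12, c13, c18, c19, c20, c3, c4, c7}.
Reachable from c18: {c12, c18, c20, c3, c4}.
In c1's history but not c18's: {c1, c10, c13, c19, c7} — 5 commits.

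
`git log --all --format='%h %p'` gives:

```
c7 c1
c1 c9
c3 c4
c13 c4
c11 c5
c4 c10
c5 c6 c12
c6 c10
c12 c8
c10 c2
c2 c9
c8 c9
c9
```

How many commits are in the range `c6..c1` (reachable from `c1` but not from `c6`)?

1

Reachable from c1: {c1, c9}.
Reachable from c6: {c10, c2, c6, c9}.
In c1's history but not c6's: {c1} — 1 commit.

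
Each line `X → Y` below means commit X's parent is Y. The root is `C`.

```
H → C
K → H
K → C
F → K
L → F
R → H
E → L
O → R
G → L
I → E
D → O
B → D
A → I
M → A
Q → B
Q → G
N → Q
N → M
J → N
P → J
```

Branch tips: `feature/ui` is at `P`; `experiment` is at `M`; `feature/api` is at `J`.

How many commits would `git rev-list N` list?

16

Walking parent pointers from N: reachable set = {A, B, C, D, E, F, G, H, I, K, L, M, N, O, Q, R}.
That is 16 commits.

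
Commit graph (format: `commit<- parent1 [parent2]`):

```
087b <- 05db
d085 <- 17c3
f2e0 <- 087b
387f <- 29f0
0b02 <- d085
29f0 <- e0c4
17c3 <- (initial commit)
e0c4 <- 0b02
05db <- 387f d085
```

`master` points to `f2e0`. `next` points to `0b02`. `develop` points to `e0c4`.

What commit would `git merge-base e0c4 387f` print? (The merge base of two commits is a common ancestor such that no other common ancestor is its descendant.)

e0c4

Ancestors of e0c4: {0b02, 17c3, d085, e0c4}.
Ancestors of 387f: {0b02, 17c3, 29f0, 387f, d085, e0c4}.
Common ancestors: {0b02, 17c3, d085, e0c4}.
Among these, e0c4 is not an ancestor of any other common ancestor — it is the merge base.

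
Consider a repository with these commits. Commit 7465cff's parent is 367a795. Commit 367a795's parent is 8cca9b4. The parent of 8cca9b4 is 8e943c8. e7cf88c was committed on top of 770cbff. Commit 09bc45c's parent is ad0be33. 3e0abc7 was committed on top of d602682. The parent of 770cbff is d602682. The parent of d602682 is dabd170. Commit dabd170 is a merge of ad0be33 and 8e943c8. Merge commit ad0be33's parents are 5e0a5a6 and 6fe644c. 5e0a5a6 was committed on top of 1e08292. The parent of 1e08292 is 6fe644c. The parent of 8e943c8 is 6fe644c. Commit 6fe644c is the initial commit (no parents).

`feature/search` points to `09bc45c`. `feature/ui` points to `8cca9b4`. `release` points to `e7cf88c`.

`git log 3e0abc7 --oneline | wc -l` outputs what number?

Walking parent pointers from 3e0abc7: reachable set = {1e08292, 3e0abc7, 5e0a5a6, 6fe644c, 8e943c8, ad0be33, d602682, dabd170}.
That is 8 commits.

8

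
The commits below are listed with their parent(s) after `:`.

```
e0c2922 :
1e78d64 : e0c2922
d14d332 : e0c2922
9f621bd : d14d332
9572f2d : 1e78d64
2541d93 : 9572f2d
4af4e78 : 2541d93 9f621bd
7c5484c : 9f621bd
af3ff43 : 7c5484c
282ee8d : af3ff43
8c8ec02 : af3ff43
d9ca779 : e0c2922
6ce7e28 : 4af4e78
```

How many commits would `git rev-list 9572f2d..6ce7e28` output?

Reachable from 6ce7e28: {1e78d64, 2541d93, 4af4e78, 6ce7e28, 9572f2d, 9f621bd, d14d332, e0c2922}.
Reachable from 9572f2d: {1e78d64, 9572f2d, e0c2922}.
In 6ce7e28's history but not 9572f2d's: {2541d93, 4af4e78, 6ce7e28, 9f621bd, d14d332} — 5 commits.

5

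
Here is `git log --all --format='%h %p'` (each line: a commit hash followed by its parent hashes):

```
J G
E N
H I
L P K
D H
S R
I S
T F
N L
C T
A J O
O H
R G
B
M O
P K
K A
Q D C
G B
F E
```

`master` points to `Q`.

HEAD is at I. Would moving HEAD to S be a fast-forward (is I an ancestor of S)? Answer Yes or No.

No

A fast-forward from I to S is possible iff I is an ancestor of S.
Ancestors of S: {B, G, R, S}.
I is not among them, so fast-forward is not possible.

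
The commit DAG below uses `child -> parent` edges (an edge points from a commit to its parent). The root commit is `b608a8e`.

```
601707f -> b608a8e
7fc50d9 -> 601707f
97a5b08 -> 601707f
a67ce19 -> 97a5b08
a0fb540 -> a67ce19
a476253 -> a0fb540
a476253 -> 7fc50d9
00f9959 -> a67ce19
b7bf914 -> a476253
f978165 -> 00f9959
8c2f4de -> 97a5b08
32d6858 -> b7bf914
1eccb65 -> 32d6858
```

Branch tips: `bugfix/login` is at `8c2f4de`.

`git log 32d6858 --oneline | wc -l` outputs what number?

9

Walking parent pointers from 32d6858: reachable set = {32d6858, 601707f, 7fc50d9, 97a5b08, a0fb540, a476253, a67ce19, b608a8e, b7bf914}.
That is 9 commits.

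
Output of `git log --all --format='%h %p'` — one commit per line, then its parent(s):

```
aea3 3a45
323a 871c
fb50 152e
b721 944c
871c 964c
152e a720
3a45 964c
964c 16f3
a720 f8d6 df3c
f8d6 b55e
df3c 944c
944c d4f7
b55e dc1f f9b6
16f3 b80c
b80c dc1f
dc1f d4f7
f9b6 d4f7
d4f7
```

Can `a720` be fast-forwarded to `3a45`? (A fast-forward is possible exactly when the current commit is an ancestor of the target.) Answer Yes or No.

A fast-forward from a720 to 3a45 is possible iff a720 is an ancestor of 3a45.
Ancestors of 3a45: {16f3, 3a45, 964c, b80c, d4f7, dc1f}.
a720 is not among them, so fast-forward is not possible.

No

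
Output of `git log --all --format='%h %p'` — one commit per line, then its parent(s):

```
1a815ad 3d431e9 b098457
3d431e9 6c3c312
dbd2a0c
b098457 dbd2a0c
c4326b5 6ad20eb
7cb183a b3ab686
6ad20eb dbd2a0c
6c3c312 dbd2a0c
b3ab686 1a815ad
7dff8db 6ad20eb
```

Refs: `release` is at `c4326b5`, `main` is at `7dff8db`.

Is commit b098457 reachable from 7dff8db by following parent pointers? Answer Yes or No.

Ancestors of 7dff8db: {6ad20eb, 7dff8db, dbd2a0c}.
b098457 is not in that set, so it is not an ancestor of 7dff8db.

No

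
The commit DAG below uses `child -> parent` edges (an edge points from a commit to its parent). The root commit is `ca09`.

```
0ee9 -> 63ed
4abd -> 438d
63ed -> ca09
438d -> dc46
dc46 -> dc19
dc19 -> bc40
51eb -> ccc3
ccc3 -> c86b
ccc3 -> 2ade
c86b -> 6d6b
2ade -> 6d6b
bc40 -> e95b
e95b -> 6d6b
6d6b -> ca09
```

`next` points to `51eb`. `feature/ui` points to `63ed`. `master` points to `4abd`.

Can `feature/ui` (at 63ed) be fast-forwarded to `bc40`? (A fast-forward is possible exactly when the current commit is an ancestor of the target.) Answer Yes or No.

A fast-forward from 63ed to bc40 is possible iff 63ed is an ancestor of bc40.
Ancestors of bc40: {6d6b, bc40, ca09, e95b}.
63ed is not among them, so fast-forward is not possible.

No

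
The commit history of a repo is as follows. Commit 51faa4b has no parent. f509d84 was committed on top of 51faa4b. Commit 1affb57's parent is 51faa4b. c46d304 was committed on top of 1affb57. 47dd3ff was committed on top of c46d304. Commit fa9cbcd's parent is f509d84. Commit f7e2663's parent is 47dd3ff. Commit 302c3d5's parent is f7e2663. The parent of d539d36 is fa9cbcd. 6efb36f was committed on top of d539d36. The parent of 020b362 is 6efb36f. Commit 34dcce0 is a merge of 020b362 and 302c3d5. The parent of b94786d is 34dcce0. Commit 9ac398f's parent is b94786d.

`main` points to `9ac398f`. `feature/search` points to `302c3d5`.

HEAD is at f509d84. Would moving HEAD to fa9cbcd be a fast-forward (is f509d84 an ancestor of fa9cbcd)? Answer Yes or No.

Yes

A fast-forward from f509d84 to fa9cbcd is possible iff f509d84 is an ancestor of fa9cbcd.
Ancestors of fa9cbcd: {51faa4b, f509d84, fa9cbcd}.
f509d84 is among them, so fast-forward is possible.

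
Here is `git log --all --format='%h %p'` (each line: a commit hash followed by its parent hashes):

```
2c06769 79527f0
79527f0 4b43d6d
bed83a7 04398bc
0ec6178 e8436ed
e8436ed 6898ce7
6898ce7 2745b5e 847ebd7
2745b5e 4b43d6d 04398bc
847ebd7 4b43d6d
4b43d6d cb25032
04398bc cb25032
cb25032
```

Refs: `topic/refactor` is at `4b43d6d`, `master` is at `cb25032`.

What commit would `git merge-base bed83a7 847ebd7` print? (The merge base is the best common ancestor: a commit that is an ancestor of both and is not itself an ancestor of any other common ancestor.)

cb25032

Ancestors of bed83a7: {04398bc, bed83a7, cb25032}.
Ancestors of 847ebd7: {4b43d6d, 847ebd7, cb25032}.
Common ancestors: {cb25032}.
The only common ancestor is cb25032, so it is the merge base.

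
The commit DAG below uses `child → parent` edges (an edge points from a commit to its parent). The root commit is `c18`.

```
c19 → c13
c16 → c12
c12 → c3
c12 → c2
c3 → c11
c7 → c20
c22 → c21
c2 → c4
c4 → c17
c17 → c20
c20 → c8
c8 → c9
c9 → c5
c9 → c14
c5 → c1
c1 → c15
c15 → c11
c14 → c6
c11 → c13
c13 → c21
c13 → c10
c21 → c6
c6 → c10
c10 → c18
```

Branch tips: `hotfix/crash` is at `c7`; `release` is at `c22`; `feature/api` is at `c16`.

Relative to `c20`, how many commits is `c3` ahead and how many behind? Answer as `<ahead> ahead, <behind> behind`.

1 ahead, 7 behind

Reachable from c3: {c10, c11, c13, c18, c21, c3, c6}.
Reachable from c20: {c1, c10, c11, c13, c14, c15, c18, c20, c21, c5, c6, c8, c9}.
Only in c3's history (ahead): {c3} — 1.
Only in c20's history (behind): {c1, c14, c15, c20, c5, c8, c9} — 7.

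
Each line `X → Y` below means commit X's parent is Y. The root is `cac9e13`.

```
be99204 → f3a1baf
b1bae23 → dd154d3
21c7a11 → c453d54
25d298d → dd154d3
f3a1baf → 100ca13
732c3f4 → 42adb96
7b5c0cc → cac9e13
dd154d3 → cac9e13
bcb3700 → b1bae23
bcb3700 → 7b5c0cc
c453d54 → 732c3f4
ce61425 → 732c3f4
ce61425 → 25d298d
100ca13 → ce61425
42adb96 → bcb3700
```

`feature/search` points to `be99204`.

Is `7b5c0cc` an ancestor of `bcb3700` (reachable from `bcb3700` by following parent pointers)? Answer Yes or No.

Ancestors of bcb3700 (commits reachable by following parents): {7b5c0cc, b1bae23, bcb3700, cac9e13, dd154d3}.
7b5c0cc is in that set, so it is an ancestor of bcb3700.

Yes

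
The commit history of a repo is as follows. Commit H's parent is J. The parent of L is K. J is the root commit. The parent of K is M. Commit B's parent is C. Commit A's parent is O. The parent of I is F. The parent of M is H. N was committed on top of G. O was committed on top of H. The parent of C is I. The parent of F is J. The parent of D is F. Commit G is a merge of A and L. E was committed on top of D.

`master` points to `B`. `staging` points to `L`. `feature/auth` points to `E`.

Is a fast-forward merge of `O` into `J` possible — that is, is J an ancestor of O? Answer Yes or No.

A fast-forward from J to O is possible iff J is an ancestor of O.
Ancestors of O: {H, J, O}.
J is among them, so fast-forward is possible.

Yes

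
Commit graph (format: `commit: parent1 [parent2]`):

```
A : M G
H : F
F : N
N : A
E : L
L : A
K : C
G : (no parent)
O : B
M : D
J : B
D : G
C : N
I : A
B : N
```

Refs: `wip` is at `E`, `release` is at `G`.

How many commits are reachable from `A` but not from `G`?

3

Reachable from A: {A, D, G, M}.
Reachable from G: {G}.
In A's history but not G's: {A, D, M} — 3 commits.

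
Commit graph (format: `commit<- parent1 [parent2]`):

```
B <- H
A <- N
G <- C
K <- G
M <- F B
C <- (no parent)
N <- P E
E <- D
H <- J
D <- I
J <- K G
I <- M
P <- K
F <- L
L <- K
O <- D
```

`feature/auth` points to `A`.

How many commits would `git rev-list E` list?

12

Walking parent pointers from E: reachable set = {B, C, D, E, F, G, H, I, J, K, L, M}.
That is 12 commits.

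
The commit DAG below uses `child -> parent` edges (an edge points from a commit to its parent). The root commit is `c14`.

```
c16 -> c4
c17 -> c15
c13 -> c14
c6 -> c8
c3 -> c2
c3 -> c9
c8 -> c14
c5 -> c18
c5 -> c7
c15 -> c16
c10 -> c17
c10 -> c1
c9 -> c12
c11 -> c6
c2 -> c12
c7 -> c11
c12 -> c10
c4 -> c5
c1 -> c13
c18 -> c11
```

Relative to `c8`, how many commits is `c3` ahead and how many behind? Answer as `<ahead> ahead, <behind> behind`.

16 ahead, 0 behind

Reachable from c3: {c1, c10, c11, c12, c13, c14, c15, c16, c17, c18, c2, c3, c4, c5, c6, c7, c8, c9}.
Reachable from c8: {c14, c8}.
Only in c3's history (ahead): {c1, c10, c11, c12, c13, c15, c16, c17, c18, c2, c3, c4, c5, c6, c7, c9} — 16.
Only in c8's history (behind): {} — 0.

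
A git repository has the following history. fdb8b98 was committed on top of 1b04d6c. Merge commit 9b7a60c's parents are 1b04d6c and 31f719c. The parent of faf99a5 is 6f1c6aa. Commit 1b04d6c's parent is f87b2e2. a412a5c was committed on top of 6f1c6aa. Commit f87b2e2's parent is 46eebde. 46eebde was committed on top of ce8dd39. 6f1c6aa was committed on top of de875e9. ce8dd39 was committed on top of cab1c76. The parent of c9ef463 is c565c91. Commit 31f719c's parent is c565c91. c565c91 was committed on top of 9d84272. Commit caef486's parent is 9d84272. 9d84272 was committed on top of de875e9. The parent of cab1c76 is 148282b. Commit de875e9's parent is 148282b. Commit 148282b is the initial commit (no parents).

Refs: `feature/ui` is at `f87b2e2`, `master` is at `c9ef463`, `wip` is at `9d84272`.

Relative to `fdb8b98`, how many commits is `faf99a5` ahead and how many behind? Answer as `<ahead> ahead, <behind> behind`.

3 ahead, 6 behind

Reachable from faf99a5: {148282b, 6f1c6aa, de875e9, faf99a5}.
Reachable from fdb8b98: {148282b, 1b04d6c, 46eebde, cab1c76, ce8dd39, f87b2e2, fdb8b98}.
Only in faf99a5's history (ahead): {6f1c6aa, de875e9, faf99a5} — 3.
Only in fdb8b98's history (behind): {1b04d6c, 46eebde, cab1c76, ce8dd39, f87b2e2, fdb8b98} — 6.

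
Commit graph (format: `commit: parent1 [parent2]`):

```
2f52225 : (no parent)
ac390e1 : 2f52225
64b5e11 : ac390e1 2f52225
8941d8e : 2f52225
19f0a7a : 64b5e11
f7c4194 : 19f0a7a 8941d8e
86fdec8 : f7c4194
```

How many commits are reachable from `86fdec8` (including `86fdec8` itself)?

Walking parent pointers from 86fdec8: reachable set = {19f0a7a, 2f52225, 64b5e11, 86fdec8, 8941d8e, ac390e1, f7c4194}.
That is 7 commits.

7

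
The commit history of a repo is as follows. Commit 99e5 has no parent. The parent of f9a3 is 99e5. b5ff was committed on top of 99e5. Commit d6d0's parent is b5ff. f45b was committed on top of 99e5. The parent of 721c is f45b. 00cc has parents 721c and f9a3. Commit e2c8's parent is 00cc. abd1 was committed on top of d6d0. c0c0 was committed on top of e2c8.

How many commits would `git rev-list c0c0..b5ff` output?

1

Reachable from b5ff: {99e5, b5ff}.
Reachable from c0c0: {00cc, 721c, 99e5, c0c0, e2c8, f45b, f9a3}.
In b5ff's history but not c0c0's: {b5ff} — 1 commit.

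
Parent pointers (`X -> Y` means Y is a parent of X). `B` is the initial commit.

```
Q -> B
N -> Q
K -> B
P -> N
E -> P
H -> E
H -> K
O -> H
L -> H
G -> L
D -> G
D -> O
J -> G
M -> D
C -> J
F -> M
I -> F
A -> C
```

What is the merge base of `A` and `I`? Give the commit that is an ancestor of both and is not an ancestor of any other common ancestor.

G

Ancestors of A: {A, B, C, E, G, H, J, K, L, N, P, Q}.
Ancestors of I: {B, D, E, F, G, H, I, K, L, M, N, O, P, Q}.
Common ancestors: {B, E, G, H, K, L, N, P, Q}.
Among these, G is not an ancestor of any other common ancestor — it is the merge base.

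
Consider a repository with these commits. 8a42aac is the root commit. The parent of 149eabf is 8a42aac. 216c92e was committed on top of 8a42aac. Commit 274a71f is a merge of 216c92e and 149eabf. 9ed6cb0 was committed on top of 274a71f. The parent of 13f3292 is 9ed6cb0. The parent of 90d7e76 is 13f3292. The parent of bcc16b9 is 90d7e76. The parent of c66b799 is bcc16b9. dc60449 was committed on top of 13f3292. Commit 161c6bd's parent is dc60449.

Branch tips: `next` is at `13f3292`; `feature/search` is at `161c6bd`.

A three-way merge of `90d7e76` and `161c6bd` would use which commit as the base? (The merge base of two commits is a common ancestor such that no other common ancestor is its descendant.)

13f3292

Ancestors of 90d7e76: {13f3292, 149eabf, 216c92e, 274a71f, 8a42aac, 90d7e76, 9ed6cb0}.
Ancestors of 161c6bd: {13f3292, 149eabf, 161c6bd, 216c92e, 274a71f, 8a42aac, 9ed6cb0, dc60449}.
Common ancestors: {13f3292, 149eabf, 216c92e, 274a71f, 8a42aac, 9ed6cb0}.
Among these, 13f3292 is not an ancestor of any other common ancestor — it is the merge base.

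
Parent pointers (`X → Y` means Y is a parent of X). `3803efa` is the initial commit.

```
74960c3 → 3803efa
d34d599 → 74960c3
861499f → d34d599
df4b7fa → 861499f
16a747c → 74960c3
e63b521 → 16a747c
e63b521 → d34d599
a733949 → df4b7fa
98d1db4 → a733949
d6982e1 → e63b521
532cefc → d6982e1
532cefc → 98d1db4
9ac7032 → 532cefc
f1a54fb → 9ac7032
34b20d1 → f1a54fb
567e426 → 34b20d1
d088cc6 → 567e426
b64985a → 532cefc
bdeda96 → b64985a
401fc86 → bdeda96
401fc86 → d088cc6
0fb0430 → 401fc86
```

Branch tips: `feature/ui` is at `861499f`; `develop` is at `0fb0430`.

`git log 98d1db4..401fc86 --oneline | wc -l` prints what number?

12

Reachable from 401fc86: {16a747c, 34b20d1, 3803efa, 401fc86, 532cefc, 567e426, 74960c3, 861499f, 98d1db4, 9ac7032, a733949, b64985a, bdeda96, d088cc6, d34d599, d6982e1, df4b7fa, e63b521, f1a54fb}.
Reachable from 98d1db4: {3803efa, 74960c3, 861499f, 98d1db4, a733949, d34d599, df4b7fa}.
In 401fc86's history but not 98d1db4's: {16a747c, 34b20d1, 401fc86, 532cefc, 567e426, 9ac7032, b64985a, bdeda96, d088cc6, d6982e1, e63b521, f1a54fb} — 12 commits.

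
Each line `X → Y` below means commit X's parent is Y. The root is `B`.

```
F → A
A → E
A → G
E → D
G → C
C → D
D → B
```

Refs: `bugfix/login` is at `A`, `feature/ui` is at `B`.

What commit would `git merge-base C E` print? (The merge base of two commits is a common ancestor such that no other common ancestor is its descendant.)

D

Ancestors of C: {B, C, D}.
Ancestors of E: {B, D, E}.
Common ancestors: {B, D}.
Among these, D is not an ancestor of any other common ancestor — it is the merge base.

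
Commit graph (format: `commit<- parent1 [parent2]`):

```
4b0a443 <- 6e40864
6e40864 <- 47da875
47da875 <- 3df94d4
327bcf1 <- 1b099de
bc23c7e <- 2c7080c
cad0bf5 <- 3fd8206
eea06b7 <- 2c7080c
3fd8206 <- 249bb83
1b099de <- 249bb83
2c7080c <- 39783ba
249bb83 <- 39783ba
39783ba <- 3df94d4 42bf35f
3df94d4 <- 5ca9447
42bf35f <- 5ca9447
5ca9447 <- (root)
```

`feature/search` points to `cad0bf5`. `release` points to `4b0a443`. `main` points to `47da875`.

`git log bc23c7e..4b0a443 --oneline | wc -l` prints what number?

3

Reachable from 4b0a443: {3df94d4, 47da875, 4b0a443, 5ca9447, 6e40864}.
Reachable from bc23c7e: {2c7080c, 39783ba, 3df94d4, 42bf35f, 5ca9447, bc23c7e}.
In 4b0a443's history but not bc23c7e's: {47da875, 4b0a443, 6e40864} — 3 commits.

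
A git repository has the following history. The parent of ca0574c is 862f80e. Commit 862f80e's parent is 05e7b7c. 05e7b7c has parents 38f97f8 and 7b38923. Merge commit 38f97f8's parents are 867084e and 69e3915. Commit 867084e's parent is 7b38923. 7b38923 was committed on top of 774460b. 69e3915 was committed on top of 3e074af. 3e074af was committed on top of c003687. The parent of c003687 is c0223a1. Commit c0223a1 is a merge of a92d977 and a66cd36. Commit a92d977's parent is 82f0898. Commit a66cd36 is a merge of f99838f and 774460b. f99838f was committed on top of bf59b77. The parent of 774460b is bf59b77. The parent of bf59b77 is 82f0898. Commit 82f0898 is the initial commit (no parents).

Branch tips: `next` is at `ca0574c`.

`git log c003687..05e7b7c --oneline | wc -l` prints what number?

Reachable from 05e7b7c: {05e7b7c, 38f97f8, 3e074af, 69e3915, 774460b, 7b38923, 82f0898, 867084e, a66cd36, a92d977, bf59b77, c003687, c0223a1, f99838f}.
Reachable from c003687: {774460b, 82f0898, a66cd36, a92d977, bf59b77, c003687, c0223a1, f99838f}.
In 05e7b7c's history but not c003687's: {05e7b7c, 38f97f8, 3e074af, 69e3915, 7b38923, 867084e} — 6 commits.

6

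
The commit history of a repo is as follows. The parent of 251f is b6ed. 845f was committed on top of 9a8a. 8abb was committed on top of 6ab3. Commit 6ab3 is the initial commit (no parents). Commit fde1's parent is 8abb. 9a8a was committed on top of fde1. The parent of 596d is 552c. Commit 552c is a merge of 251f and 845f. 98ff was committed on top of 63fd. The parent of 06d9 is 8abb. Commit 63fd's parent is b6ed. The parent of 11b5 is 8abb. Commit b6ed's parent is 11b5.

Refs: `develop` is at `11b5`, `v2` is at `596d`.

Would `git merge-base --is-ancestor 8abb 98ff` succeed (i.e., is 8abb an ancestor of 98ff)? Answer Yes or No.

Ancestors of 98ff (commits reachable by following parents): {11b5, 63fd, 6ab3, 8abb, 98ff, b6ed}.
8abb is in that set, so it is an ancestor of 98ff.

Yes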